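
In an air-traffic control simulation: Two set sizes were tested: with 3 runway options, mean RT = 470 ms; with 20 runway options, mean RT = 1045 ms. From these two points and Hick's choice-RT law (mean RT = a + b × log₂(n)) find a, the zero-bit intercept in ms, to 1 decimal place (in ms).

b = (RT₂ − RT₁)/(log₂ n₂ − log₂ n₁) = (1045 − 470)/(4.3219 − 1.5850) = 210.087 ms/bit.
a = RT₁ − b·log₂ n₁ = 470 − 210.087 × 1.5850 = 137.020 ms.

137.0 ms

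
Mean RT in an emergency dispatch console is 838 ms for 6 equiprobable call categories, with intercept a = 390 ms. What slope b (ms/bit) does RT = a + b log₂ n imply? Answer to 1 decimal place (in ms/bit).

6 alternatives carry log₂ 6 = 2.5850 bits; the choice cost is 838 − 390 = 448 ms, so b = 448/2.5850 = 173.310 ms/bit.

173.3 ms/bit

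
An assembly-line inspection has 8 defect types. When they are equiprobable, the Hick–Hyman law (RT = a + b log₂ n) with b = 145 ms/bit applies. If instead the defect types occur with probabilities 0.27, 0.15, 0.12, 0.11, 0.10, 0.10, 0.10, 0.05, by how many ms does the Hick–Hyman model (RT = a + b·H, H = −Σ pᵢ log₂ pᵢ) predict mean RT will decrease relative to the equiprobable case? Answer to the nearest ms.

22 ms

Equiprobable entropy H₀ = log₂ 8 = 3.0000 bits.
Skewed entropy H = −Σ pᵢ log₂ pᵢ = 2.8506 bits.
ΔRT = b·(H₀ − H) = 145 × 0.1494 = 21.66 ms.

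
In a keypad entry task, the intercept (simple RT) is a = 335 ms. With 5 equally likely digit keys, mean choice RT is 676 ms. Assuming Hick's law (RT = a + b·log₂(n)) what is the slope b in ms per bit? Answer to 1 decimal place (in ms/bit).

log₂(5) = 2.3219 bits.
b = (RT − a)/log₂ n = (676 − 335) / 2.3219 = 146.861 ms/bit.

146.9 ms/bit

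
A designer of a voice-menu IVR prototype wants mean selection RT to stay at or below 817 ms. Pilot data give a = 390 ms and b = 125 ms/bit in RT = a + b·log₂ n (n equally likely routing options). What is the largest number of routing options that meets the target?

Set 390 + 125·log₂ n ≤ 817 → log₂ n ≤ (817 − 390)/125 = 3.4160.
So n ≤ 2^3.4160 = 10.674; the largest integer n is 10.

10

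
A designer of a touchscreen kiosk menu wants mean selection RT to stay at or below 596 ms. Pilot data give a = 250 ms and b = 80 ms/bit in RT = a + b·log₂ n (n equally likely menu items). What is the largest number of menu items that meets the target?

20

Information budget: (596 − 250)/80 = 4.3250 bits, so n ≤ 2^4.3250 = 20.043 → at most 20.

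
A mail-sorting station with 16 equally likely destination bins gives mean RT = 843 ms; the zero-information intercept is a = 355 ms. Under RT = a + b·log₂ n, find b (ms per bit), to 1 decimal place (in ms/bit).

122.0 ms/bit

log₂(16) = 4 bits.
b = (RT − a)/log₂ n = (843 − 355) / 4 = 122.000 ms/bit.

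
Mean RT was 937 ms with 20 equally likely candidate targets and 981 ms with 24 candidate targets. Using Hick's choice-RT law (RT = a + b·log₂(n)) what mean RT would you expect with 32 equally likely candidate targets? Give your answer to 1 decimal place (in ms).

RT is linear in log₂ n, so two points fix the line:
  b = (981 − 937) / (log₂ 24 − log₂ 20) = 44 / (4.5850 − 4.3219) = 167.278 ms/bit
  a = 937 − 167.278 × 4.3219 = 214.034 ms
Then RT(32) = 214.034 + 167.278 × log₂ 32 = 214.034 + 167.278 × 5 ≈ 1050.427 ms.

1050.4 ms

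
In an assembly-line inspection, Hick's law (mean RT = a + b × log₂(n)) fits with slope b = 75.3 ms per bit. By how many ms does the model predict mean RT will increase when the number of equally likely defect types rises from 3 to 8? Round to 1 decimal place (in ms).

The intercept a cancels: ΔRT = b·(log₂ n₂ − log₂ n₁) = b·log₂(n₂/n₁).
log₂(8) − log₂(3) = 3 − 1.5850 = 1.4150.
ΔRT = 75.3 × 1.4150 = 106.552 ms.

106.6 ms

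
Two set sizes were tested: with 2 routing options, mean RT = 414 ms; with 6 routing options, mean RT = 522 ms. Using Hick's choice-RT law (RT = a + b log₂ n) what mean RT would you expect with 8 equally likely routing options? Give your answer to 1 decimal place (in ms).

550.3 ms

Solve the two-equation system in a and b:
  b = (522 − 414) / (log₂ 6 − log₂ 2) = 108 / (2.5850 − 1) = 68.140 ms/bit
  a = 414 − 68.140 × 1 = 345.860 ms
Then RT(8) = 345.860 + 68.140 × log₂ 8 = 345.860 + 68.140 × 3 ≈ 550.281 ms.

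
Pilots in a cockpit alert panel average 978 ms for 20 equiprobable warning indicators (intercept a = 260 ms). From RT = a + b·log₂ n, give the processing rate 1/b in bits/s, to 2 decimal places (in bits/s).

Choice component = 978 − 260 = 718 ms over log₂(20) = 4.3219 bits.
b = 718 / 4.3219 = 166.130 ms/bit, so 1/b = 6.019 bits/s.

6.02 bits/s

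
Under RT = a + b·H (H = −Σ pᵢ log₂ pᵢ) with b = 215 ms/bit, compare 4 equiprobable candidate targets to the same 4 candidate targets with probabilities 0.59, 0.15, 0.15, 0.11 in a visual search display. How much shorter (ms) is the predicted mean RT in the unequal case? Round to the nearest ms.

The RT saving is b·ΔH. Equiprobable H₀ = log₂(4) = 2.0000 bits; with the given probabilities H = 1.6205 bits.
b·(H₀ − H) = 215 × (2.0000 − 1.6205) = 81.59 ms.

82 ms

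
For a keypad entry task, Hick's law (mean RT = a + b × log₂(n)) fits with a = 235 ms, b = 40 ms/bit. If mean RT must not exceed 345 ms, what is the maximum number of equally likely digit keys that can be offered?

40·log₂ n ≤ 345 − 235 = 110, giving log₂ n ≤ 2.7500 and n ≤ 6.727. The largest whole number is 6.

6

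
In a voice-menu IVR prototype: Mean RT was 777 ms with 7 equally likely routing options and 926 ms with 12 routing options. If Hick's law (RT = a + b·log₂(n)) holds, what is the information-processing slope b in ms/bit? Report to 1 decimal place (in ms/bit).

The slope on a log₂ axis is (926 − 777) / (3.5850 − 2.8074) = 191.613 ms/bit.

191.6 ms/bit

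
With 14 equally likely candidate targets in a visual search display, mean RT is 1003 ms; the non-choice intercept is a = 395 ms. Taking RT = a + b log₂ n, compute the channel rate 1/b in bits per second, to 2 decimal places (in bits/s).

b = (1003 − 395)/log₂ 14 = 608/3.8074 = 159.691 ms per bit = 0.15969 s/bit; the reciprocal is 6.262 bits/s.

6.26 bits/s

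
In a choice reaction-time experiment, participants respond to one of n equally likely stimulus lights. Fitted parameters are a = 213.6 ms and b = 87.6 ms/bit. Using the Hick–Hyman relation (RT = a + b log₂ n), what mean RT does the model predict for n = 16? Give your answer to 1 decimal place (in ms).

564.0 ms

log₂(16) = 4 bits, so RT = 213.6 + 87.6 × 4 ≈ 564.000 ms.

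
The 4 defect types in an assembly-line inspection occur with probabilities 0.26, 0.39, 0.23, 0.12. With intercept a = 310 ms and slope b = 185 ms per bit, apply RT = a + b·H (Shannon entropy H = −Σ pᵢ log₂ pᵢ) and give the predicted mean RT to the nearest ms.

660 ms

Entropy contributions −pᵢ log₂ pᵢ: 0.5053, 0.5298, 0.4877, 0.3671; sum H = 1.8898 bits.
RT = a + bH = 310 + 185·1.8898 = 659.62 ms.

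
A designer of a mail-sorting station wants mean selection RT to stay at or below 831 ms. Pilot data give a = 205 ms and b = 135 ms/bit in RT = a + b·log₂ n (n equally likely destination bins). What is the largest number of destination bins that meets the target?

Information budget: (831 − 205)/135 = 4.6370 bits, so n ≤ 2^4.6370 = 24.882 → at most 24.

24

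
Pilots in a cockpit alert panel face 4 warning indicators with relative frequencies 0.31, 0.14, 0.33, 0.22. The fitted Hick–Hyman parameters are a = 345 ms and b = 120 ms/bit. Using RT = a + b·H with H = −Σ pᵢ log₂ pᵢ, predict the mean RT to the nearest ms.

577 ms

Entropy contributions −pᵢ log₂ pᵢ: 0.5238, 0.3971, 0.5278, 0.4806; sum H = 1.9293 bits.
RT = a + bH = 345 + 120·1.9293 = 576.52 ms.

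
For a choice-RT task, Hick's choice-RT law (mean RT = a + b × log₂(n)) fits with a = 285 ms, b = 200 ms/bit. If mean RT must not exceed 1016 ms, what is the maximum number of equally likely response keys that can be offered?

12

Information budget: (1016 − 285)/200 = 3.6550 bits, so n ≤ 2^3.6550 = 12.597 → at most 12.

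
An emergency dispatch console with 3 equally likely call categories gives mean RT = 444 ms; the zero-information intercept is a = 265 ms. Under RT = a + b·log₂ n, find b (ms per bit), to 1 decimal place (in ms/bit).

3 alternatives carry log₂ 3 = 1.5850 bits; the choice cost is 444 − 265 = 179 ms, so b = 179/1.5850 = 112.936 ms/bit.

112.9 ms/bit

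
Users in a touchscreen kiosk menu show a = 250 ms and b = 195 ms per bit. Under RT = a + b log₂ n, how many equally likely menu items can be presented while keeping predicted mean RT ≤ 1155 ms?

195·log₂ n ≤ 1155 − 250 = 905, giving log₂ n ≤ 4.6410 and n ≤ 24.951. The largest whole number is 24.

24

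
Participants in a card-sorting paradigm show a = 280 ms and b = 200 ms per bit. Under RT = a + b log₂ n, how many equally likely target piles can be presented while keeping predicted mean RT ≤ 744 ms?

4

Information budget: (744 − 280)/200 = 2.3200 bits, so n ≤ 2^2.3200 = 4.993 → at most 4.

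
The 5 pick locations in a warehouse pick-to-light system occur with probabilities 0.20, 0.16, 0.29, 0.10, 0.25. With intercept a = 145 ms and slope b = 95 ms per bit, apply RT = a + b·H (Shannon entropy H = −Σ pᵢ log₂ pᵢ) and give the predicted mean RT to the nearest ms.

358 ms

Entropy contributions −pᵢ log₂ pᵢ: 0.4644, 0.4230, 0.5179, 0.3322, 0.5000; sum H = 2.2375 bits.
RT = a + bH = 145 + 95·2.2375 = 357.56 ms.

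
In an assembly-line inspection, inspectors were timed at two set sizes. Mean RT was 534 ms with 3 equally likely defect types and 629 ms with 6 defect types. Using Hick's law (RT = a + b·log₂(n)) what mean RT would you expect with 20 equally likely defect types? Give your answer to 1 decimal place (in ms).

RT is linear in log₂ n, so two points fix the line:
  b = (629 − 534) / (log₂ 6 − log₂ 3) = 95 / (2.5850 − 1.5850) = 95.000 ms/bit
  a = 534 − 95.000 × 1.5850 = 383.429 ms
Then RT(20) = 383.429 + 95.000 × log₂ 20 = 383.429 + 95.000 × 4.3219 ≈ 794.012 ms.

794.0 ms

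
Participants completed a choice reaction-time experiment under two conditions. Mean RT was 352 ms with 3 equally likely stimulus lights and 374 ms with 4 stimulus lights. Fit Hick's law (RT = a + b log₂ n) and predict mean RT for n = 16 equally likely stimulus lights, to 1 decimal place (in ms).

Fit slope and intercept:
  b = (374 − 352) / (log₂ 4 − log₂ 3) = 22 / (2 − 1.5850) = 53.007 ms/bit
  a = 352 − 53.007 × 1.5850 = 267.985 ms
Then RT(16) = 267.985 + 53.007 × log₂ 16 = 267.985 + 53.007 × 4 ≈ 480.015 ms.

480.0 ms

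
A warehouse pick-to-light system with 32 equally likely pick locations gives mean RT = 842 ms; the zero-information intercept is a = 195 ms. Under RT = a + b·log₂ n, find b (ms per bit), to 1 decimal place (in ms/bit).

129.4 ms/bit

b = (842 − 195) / log₂(32) = 647 / 5 = 129.400 ms/bit.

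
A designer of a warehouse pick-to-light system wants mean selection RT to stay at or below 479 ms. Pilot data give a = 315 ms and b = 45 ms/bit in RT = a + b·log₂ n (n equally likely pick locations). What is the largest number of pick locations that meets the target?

12

45·log₂ n ≤ 479 − 315 = 164, giving log₂ n ≤ 3.6444 and n ≤ 12.505. The largest whole number is 12.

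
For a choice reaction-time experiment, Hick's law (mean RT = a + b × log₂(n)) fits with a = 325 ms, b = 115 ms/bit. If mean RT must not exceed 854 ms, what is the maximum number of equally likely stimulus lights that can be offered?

24

Set 325 + 115·log₂ n ≤ 854 → log₂ n ≤ (854 − 325)/115 = 4.6000.
So n ≤ 2^4.6000 = 24.251; the largest integer n is 24.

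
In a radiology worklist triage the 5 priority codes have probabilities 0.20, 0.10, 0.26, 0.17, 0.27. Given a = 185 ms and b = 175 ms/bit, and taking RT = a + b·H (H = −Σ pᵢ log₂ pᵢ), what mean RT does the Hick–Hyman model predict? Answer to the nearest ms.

Entropy contributions −pᵢ log₂ pᵢ: 0.4644, 0.3322, 0.5053, 0.4346, 0.5100; sum H = 2.2465 bits.
RT = a + bH = 185 + 175·2.2465 = 578.13 ms.

578 ms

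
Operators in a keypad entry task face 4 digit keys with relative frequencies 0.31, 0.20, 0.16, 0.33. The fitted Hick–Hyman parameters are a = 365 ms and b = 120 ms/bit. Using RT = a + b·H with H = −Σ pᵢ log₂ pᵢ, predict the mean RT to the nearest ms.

Entropy contributions −pᵢ log₂ pᵢ: 0.5238, 0.4644, 0.4230, 0.5278; sum H = 1.9390 bits.
RT = a + bH = 365 + 120·1.9390 = 597.68 ms.

598 ms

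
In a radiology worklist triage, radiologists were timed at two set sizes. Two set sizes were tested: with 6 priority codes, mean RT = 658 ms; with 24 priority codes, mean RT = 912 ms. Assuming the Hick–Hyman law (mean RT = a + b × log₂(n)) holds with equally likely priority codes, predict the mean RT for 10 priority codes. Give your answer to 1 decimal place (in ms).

751.6 ms

RT is linear in log₂ n, so two points fix the line:
  b = (912 − 658) / (log₂ 24 − log₂ 6) = 254 / (4.5850 − 2.5850) = 127.000 ms/bit
  a = 658 − 127.000 × 2.5850 = 329.710 ms
Then RT(10) = 329.710 + 127.000 × log₂ 10 = 329.710 + 127.000 × 3.3219 ≈ 751.595 ms.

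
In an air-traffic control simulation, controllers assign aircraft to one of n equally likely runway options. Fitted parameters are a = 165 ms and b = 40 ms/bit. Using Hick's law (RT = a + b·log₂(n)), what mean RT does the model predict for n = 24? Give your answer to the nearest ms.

log₂(24) = 4.5850 bits, so RT = 165 + 40 × 4.5850 ≈ 348.399 ms.

348 ms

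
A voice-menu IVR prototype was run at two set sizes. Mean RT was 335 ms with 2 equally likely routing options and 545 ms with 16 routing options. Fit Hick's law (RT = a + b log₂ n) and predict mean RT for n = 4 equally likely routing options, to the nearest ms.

Fit slope and intercept:
  b = (545 − 335) / (log₂ 16 − log₂ 2) = 210 / (4 − 1) = 70 ms/bit
  a = 335 − 70 × 1 = 265 ms
Then RT(4) = 265 + 70 × log₂ 4 = 265 + 70 × 2 ≈ 405.000 ms.

405 ms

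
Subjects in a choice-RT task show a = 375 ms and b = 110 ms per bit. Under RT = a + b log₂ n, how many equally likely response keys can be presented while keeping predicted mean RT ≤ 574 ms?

110·log₂ n ≤ 574 − 375 = 199, giving log₂ n ≤ 1.8091 and n ≤ 3.504. The largest whole number is 3.

3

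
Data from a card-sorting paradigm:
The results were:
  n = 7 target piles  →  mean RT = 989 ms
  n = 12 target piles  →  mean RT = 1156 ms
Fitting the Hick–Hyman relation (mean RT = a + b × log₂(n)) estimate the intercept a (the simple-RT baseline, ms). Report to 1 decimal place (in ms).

386.1 ms

Slope: b = (1156 − 989) / (log₂ 12 − log₂ 7) = 167/0.7776 = 214.761 ms/bit.
Intercept: a = 989 − 214.761·log₂(7) = 386.089 ms.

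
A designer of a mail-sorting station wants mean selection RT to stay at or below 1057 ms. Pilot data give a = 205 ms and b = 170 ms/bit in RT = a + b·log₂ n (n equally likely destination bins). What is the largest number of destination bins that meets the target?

32

170·log₂ n ≤ 1057 − 205 = 852, giving log₂ n ≤ 5.0118 and n ≤ 32.262. The largest whole number is 32.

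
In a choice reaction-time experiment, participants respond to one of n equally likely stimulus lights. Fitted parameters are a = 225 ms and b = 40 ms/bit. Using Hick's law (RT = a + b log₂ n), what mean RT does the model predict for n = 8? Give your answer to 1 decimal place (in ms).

345.0 ms

log₂(8) = 3 bits, so RT = 225 + 40 × 3 ≈ 345.000 ms.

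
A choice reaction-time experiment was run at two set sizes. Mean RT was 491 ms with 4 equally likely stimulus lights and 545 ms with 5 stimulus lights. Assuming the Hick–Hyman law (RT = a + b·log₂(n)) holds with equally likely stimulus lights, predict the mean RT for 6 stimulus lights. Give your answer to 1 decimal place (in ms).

With log₂ n on the abscissa the relation is linear; from the two conditions:
  b = (545 − 491) / (log₂ 5 − log₂ 4) = 54 / (2.3219 − 2) = 167.739 ms/bit
  a = 491 − 167.739 × 2 = 155.521 ms
Then RT(6) = 155.521 + 167.739 × log₂ 6 = 155.521 + 167.739 × 2.5850 ≈ 589.121 ms.

589.1 ms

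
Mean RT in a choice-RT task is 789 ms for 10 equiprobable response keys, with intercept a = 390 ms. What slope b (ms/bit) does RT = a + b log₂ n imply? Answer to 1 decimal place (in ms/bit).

log₂(10) = 3.3219 bits.
b = (RT − a)/log₂ n = (789 − 390) / 3.3219 = 120.111 ms/bit.

120.1 ms/bit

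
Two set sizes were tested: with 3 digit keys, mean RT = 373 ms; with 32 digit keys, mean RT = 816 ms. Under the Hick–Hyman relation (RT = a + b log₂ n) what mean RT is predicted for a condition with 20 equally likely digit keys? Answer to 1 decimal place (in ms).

728.0 ms

With log₂ n on the abscissa the relation is linear; from the two conditions:
  b = (816 − 373) / (log₂ 32 − log₂ 3) = 443 / (5 − 1.5850) = 129.720 ms/bit
  a = 373 − 129.720 × 1.5850 = 167.398 ms
Then RT(20) = 167.398 + 129.720 × log₂ 20 = 167.398 + 129.720 × 4.3219 ≈ 728.040 ms.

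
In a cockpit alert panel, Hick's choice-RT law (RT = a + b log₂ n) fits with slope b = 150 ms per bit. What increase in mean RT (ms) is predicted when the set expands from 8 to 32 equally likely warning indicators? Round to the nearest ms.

300 ms

The intercept a cancels: ΔRT = b·(log₂ n₂ − log₂ n₁) = b·log₂(n₂/n₁).
log₂(32) − log₂(8) = log₂(32/8) = log₂(4) = 2.
ΔRT = 150 × 2.0000 = 300.000 ms.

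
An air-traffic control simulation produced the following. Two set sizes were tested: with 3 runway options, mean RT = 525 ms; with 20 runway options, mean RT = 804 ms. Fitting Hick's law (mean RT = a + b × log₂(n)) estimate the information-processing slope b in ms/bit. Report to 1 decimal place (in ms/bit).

101.9 ms/bit

b = (RT₂ − RT₁)/(log₂ n₂ − log₂ n₁) = (804 − 525)/(4.3219 − 1.5850) = 101.938 ms/bit.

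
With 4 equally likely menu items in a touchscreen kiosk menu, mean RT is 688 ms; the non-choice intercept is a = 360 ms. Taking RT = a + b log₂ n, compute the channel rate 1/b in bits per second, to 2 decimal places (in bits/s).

Choice component = 688 − 360 = 328 ms over log₂(4) = 2 bits.
b = 328 / 2 = 164.000 ms/bit, so 1/b = 6.098 bits/s.

6.10 bits/s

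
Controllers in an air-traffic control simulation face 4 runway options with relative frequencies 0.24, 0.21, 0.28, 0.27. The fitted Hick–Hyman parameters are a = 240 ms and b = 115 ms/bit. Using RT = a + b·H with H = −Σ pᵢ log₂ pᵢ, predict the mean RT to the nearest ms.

H = 0.24·log₂(1/0.24) + 0.21·log₂(1/0.21) + 0.28·log₂(1/0.28) + 0.27·log₂(1/0.27) = 1.9912 bits.
RT = 240 + 115 × 1.9912 = 468.99 ms.

469 ms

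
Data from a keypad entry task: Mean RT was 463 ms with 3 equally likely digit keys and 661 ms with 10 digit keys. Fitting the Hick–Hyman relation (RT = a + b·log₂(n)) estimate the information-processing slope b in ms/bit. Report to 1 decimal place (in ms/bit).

114.0 ms/bit

Slope: b = (661 − 463) / (log₂ 10 − log₂ 3) = 198/1.7370 = 113.992 ms/bit.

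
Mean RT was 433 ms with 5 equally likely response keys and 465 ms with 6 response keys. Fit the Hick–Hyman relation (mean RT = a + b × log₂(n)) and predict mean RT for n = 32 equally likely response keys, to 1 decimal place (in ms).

RT is linear in log₂ n, so two points fix the line:
  b = (465 − 433) / (log₂ 6 − log₂ 5) = 32 / (2.5850 − 2.3219) = 121.657 ms/bit
  a = 433 − 121.657 × 2.3219 = 150.521 ms
Then RT(32) = 150.521 + 121.657 × log₂ 32 = 150.521 + 121.657 × 5 ≈ 758.806 ms.

758.8 ms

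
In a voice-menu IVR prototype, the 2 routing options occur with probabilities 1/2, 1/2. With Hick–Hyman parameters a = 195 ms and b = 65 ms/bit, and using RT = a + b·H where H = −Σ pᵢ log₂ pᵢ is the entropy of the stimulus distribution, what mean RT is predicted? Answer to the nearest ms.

260 ms

H = −Σ pᵢ log₂ pᵢ = 0.5·1 + 0.5·1 = 1.000 bits.
RT = 195 + 65 × 1.000 = 260.00 ms.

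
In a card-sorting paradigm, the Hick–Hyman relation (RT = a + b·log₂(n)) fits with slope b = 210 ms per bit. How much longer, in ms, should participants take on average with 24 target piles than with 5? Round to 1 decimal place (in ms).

475.2 ms

The intercept a cancels: ΔRT = b·(log₂ n₂ − log₂ n₁) = b·log₂(n₂/n₁).
log₂(24) − log₂(5) = 4.5850 − 2.3219 = 2.2630.
ΔRT = 210 × 2.2630 = 475.237 ms.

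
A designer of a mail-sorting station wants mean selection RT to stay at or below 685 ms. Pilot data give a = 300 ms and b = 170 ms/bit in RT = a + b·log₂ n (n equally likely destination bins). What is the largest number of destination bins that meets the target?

4

Set 300 + 170·log₂ n ≤ 685 → log₂ n ≤ (685 − 300)/170 = 2.2647.
So n ≤ 2^2.2647 = 4.806; the largest integer n is 4.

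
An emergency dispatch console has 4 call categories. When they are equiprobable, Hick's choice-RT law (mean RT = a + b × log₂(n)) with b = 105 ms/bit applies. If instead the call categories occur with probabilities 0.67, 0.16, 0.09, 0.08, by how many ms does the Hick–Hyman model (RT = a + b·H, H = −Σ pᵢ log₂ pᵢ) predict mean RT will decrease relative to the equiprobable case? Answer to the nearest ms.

The RT saving is b·ΔH. Equiprobable H₀ = log₂(4) = 2.0000 bits; with the given probabilities H = 1.4143 bits.
b·(H₀ − H) = 105 × (2.0000 − 1.4143) = 61.50 ms.

62 ms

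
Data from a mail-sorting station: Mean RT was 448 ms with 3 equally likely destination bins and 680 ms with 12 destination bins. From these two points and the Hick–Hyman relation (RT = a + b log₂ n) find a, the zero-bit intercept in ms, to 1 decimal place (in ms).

264.1 ms

The slope on a log₂ axis is (680 − 448) / (3.5850 − 1.5850) = 116.000 ms/bit.
a = RT₁ − b·log₂ n₁ = 448 − 116.000 × 1.5850 = 264.144 ms.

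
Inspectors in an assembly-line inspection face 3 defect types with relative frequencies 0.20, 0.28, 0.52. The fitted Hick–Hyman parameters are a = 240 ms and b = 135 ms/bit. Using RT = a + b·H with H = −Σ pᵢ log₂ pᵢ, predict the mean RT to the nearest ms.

438 ms

Entropy contributions −pᵢ log₂ pᵢ: 0.4644, 0.5142, 0.4906; sum H = 1.4692 bits.
RT = a + bH = 240 + 135·1.4692 = 438.34 ms.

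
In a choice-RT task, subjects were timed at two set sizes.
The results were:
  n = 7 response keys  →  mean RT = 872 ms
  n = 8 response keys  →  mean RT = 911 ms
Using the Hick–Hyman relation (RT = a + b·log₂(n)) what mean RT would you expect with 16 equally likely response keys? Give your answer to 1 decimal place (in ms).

1113.4 ms

With log₂ n on the abscissa the relation is linear; from the two conditions:
  b = (911 − 872) / (log₂ 8 − log₂ 7) = 39 / (3 − 2.8074) = 202.445 ms/bit
  a = 872 − 202.445 × 2.8074 = 303.666 ms
Then RT(16) = 303.666 + 202.445 × log₂ 16 = 303.666 + 202.445 × 4 ≈ 1113.445 ms.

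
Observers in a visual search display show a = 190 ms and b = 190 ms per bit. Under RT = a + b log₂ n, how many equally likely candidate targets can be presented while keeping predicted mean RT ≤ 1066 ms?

24

Set 190 + 190·log₂ n ≤ 1066 → log₂ n ≤ (1066 − 190)/190 = 4.6105.
So n ≤ 2^4.6105 = 24.429; the largest integer n is 24.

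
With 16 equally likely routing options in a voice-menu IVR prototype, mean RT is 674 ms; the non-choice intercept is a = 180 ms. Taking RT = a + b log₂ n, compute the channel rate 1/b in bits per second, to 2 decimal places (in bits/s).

8.10 bits/s

Choice component = 674 − 180 = 494 ms over log₂(16) = 4 bits.
b = 494 / 4 = 123.500 ms/bit, so 1/b = 8.097 bits/s.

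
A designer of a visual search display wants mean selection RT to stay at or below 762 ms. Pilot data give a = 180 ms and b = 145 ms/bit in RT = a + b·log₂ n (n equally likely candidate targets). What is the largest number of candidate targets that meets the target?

16

Information budget: (762 − 180)/145 = 4.0138 bits, so n ≤ 2^4.0138 = 16.154 → at most 16.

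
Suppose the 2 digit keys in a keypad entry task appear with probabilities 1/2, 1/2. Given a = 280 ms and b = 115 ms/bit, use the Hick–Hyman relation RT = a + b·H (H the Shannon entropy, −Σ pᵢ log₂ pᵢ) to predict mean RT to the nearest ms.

395 ms

H = −Σ pᵢ log₂ pᵢ = 0.5·1 + 0.5·1 = 1.000 bits.
RT = 280 + 115 × 1.000 = 395.00 ms.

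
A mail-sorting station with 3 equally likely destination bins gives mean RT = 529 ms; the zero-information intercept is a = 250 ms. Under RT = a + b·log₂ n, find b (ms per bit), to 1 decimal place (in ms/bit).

b = (529 − 250) / log₂(3) = 279 / 1.5850 = 176.029 ms/bit.

176.0 ms/bit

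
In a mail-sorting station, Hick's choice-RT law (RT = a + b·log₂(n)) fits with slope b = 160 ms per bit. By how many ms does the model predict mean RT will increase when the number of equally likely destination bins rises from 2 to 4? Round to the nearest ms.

160 ms

ΔRT = (a + b log₂ n₂) − (a + b log₂ n₁) = b·(log₂ n₂ − log₂ n₁).
log₂(4) − log₂(2) = log₂(4/2) = log₂(2) = 1.
ΔRT = 160 × 1.0000 = 160.000 ms.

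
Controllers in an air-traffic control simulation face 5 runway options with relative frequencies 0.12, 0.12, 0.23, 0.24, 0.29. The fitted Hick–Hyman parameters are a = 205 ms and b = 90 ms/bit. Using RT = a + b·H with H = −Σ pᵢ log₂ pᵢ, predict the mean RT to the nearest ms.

406 ms

H = 0.12·log₂(1/0.12) + 0.12·log₂(1/0.12) + 0.23·log₂(1/0.23) + 0.24·log₂(1/0.24) + 0.29·log₂(1/0.29) = 2.2338 bits.
RT = 205 + 90 × 2.2338 = 406.05 ms.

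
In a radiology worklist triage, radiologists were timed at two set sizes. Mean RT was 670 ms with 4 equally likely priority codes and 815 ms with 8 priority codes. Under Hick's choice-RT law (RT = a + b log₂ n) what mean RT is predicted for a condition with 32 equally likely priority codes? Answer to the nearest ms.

Fit slope and intercept:
  b = (815 − 670) / (log₂ 8 − log₂ 4) = 145 / (3 − 2) = 145 ms/bit
  a = 670 − 145 × 2 = 380 ms
Then RT(32) = 380 + 145 × log₂ 32 = 380 + 145 × 5 ≈ 1105.000 ms.

1105 ms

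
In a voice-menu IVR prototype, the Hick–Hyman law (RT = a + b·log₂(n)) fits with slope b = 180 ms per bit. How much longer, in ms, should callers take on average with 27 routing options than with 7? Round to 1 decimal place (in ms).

The intercept a cancels: ΔRT = b·(log₂ n₂ − log₂ n₁) = b·log₂(n₂/n₁).
log₂(27) − log₂(7) = 4.7549 − 2.8074 = 1.9475.
ΔRT = 180 × 1.9475 = 350.556 ms.

350.6 ms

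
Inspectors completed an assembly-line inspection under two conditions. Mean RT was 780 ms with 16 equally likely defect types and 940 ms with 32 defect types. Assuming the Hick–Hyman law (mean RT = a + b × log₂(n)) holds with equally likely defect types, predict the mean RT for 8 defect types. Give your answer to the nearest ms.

RT is linear in log₂ n, so two points fix the line:
  b = (940 − 780) / (log₂ 32 − log₂ 16) = 160 / (5 − 4) = 160 ms/bit
  a = 780 − 160 × 4 = 140 ms
Then RT(8) = 140 + 160 × log₂ 8 = 140 + 160 × 3 ≈ 620.000 ms.

620 ms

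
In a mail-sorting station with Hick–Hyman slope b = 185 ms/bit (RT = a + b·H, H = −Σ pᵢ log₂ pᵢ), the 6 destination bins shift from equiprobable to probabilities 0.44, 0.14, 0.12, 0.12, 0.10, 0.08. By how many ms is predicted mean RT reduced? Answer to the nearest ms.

57 ms

Equiprobable entropy H₀ = log₂ 6 = 2.5850 bits.
Skewed entropy H = −Σ pᵢ log₂ pᵢ = 2.2761 bits.
ΔRT = b·(H₀ − H) = 185 × 0.3089 = 57.14 ms.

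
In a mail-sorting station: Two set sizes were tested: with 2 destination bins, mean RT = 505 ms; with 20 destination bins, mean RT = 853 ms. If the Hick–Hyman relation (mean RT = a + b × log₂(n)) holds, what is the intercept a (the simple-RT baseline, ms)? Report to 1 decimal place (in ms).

400.2 ms

Slope: b = (853 − 505) / (log₂ 20 − log₂ 2) = 348/3.3219 = 104.758 ms/bit.
Intercept: a = 505 − 104.758·log₂(2) = 400.242 ms.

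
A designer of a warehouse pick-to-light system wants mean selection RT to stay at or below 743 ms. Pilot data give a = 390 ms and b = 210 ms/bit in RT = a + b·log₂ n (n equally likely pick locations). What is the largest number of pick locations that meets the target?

Set 390 + 210·log₂ n ≤ 743 → log₂ n ≤ (743 − 390)/210 = 1.6810.
So n ≤ 2^1.6810 = 3.206; the largest integer n is 3.

3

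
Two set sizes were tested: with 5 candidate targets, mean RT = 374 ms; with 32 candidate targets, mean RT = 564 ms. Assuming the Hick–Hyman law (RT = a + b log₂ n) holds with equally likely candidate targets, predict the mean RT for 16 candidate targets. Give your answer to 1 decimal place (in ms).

493.1 ms

With log₂ n on the abscissa the relation is linear; from the two conditions:
  b = (564 − 374) / (log₂ 32 − log₂ 5) = 190 / (5 − 2.3219) = 70.947 ms/bit
  a = 374 − 70.947 × 2.3219 = 209.267 ms
Then RT(16) = 209.267 + 70.947 × log₂ 16 = 209.267 + 70.947 × 4 ≈ 493.053 ms.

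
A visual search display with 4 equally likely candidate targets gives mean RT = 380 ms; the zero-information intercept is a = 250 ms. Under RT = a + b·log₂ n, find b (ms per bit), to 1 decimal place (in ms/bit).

4 alternatives carry log₂ 4 = 2 bits; the choice cost is 380 − 250 = 130 ms, so b = 130/2 = 65.000 ms/bit.

65.0 ms/bit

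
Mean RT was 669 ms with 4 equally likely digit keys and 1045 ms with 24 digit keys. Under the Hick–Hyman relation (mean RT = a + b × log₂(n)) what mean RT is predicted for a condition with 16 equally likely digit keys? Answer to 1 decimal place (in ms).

With log₂ n on the abscissa the relation is linear; from the two conditions:
  b = (1045 − 669) / (log₂ 24 − log₂ 4) = 376 / (4.5850 − 2) = 145.457 ms/bit
  a = 669 − 145.457 × 2 = 378.087 ms
Then RT(16) = 378.087 + 145.457 × log₂ 16 = 378.087 + 145.457 × 4 ≈ 959.913 ms.

959.9 ms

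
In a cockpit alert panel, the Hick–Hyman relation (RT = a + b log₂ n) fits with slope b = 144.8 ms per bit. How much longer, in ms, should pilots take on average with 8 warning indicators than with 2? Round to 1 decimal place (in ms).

ΔRT = (a + b log₂ n₂) − (a + b log₂ n₁) = b·(log₂ n₂ − log₂ n₁).
log₂(8) − log₂(2) = log₂(8/2) = log₂(4) = 2.
ΔRT = 144.8 × 2.0000 = 289.600 ms.

289.6 ms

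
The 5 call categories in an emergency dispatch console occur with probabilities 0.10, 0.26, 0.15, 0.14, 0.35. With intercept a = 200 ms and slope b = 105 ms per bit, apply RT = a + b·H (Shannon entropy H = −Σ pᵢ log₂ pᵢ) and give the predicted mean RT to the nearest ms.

428 ms

Entropy contributions −pᵢ log₂ pᵢ: 0.3322, 0.5053, 0.4105, 0.3971, 0.5301; sum H = 2.1752 bits.
RT = a + bH = 200 + 105·2.1752 = 428.40 ms.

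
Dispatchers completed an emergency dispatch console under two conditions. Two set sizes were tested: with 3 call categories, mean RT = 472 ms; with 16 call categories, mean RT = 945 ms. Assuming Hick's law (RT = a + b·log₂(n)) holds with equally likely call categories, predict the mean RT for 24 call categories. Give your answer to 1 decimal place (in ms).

Solve the two-equation system in a and b:
  b = (945 − 472) / (log₂ 16 − log₂ 3) = 473 / (4 − 1.5850) = 195.856 ms/bit
  a = 472 − 195.856 × 1.5850 = 161.575 ms
Then RT(24) = 161.575 + 195.856 × log₂ 24 = 161.575 + 195.856 × 4.5850 ≈ 1059.569 ms.

1059.6 ms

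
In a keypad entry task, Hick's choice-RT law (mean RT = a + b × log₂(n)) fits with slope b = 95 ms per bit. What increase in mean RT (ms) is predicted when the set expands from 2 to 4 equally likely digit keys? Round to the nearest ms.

95 ms

The intercept a cancels: ΔRT = b·(log₂ n₂ − log₂ n₁) = b·log₂(n₂/n₁).
log₂(4) − log₂(2) = log₂(4/2) = log₂(2) = 1.
ΔRT = 95 × 1.0000 = 95.000 ms.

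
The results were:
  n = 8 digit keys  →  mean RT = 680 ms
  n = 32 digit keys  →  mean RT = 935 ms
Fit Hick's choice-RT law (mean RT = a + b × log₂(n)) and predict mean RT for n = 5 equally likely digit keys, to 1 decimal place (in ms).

RT is linear in log₂ n, so two points fix the line:
  b = (935 − 680) / (log₂ 32 − log₂ 8) = 255 / (5 − 3) = 127.500 ms/bit
  a = 680 − 127.500 × 3 = 297.500 ms
Then RT(5) = 297.500 + 127.500 × log₂ 5 = 297.500 + 127.500 × 2.3219 ≈ 593.546 ms.

593.5 ms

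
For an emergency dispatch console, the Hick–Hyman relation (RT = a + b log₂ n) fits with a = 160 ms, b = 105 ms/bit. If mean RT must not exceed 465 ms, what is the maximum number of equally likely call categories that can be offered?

105·log₂ n ≤ 465 − 160 = 305, giving log₂ n ≤ 2.9048 and n ≤ 7.489. The largest whole number is 7.

7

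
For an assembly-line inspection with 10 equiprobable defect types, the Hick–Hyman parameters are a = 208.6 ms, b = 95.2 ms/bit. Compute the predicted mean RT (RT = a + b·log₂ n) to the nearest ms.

log₂(10) = 3.3219 bits, so RT = 208.6 + 95.2 × 3.3219 ≈ 524.848 ms.

525 ms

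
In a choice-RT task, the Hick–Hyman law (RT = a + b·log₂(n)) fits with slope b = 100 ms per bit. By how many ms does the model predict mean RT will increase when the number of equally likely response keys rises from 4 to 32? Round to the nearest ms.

ΔRT = (a + b log₂ n₂) − (a + b log₂ n₁) = b·(log₂ n₂ − log₂ n₁).
log₂(32) − log₂(4) = log₂(32/4) = log₂(8) = 3.
ΔRT = 100 × 3.0000 = 300.000 ms.

300 ms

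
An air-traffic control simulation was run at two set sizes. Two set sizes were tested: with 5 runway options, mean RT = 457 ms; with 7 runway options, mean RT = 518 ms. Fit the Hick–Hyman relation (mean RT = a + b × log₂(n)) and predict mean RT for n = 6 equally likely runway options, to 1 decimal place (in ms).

490.1 ms

RT is linear in log₂ n, so two points fix the line:
  b = (518 − 457) / (log₂ 7 − log₂ 5) = 61 / (2.8074 − 2.3219) = 125.663 ms/bit
  a = 457 − 125.663 × 2.3219 = 165.220 ms
Then RT(6) = 165.220 + 125.663 × log₂ 6 = 165.220 + 125.663 × 2.5850 ≈ 490.054 ms.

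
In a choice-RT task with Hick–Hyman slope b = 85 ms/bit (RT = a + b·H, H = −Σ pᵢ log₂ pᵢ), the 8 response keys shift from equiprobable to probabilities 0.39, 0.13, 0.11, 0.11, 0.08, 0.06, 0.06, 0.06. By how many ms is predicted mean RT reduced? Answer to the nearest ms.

31 ms

Equiprobable entropy H₀ = log₂ 8 = 3.0000 bits.
Skewed entropy H = −Σ pᵢ log₂ pᵢ = 2.6351 bits.
ΔRT = b·(H₀ − H) = 85 × 0.3649 = 31.01 ms.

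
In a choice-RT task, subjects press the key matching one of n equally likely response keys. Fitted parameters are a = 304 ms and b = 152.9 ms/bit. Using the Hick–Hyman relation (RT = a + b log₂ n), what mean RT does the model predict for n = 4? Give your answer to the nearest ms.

610 ms

log₂(4) = 2 bits, so RT = 304 + 152.9 × 2 ≈ 609.800 ms.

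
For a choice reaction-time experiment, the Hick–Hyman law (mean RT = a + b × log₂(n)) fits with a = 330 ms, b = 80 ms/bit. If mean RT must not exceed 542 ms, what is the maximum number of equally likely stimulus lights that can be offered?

80·log₂ n ≤ 542 − 330 = 212, giving log₂ n ≤ 2.6500 and n ≤ 6.277. The largest whole number is 6.

6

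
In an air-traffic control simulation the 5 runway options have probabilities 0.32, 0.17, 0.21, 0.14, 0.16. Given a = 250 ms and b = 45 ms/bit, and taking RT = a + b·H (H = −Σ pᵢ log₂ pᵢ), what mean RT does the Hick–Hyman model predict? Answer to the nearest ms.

Entropy contributions −pᵢ log₂ pᵢ: 0.5260, 0.4346, 0.4728, 0.3971, 0.4230; sum H = 2.2536 bits.
RT = a + bH = 250 + 45·2.2536 = 351.41 ms.

351 ms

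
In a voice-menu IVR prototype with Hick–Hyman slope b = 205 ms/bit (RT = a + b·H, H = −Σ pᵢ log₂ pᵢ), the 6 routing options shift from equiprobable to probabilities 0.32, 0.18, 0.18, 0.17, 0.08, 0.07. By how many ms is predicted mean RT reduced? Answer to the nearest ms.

36 ms

Equiprobable entropy H₀ = log₂ 6 = 2.5850 bits.
Skewed entropy H = −Σ pᵢ log₂ pᵢ = 2.4113 bits.
ΔRT = b·(H₀ − H) = 205 × 0.1737 = 35.60 ms.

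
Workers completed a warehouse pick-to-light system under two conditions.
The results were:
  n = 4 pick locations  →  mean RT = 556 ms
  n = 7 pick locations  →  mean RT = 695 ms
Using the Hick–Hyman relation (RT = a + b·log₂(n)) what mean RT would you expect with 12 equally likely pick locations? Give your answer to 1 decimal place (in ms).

With log₂ n on the abscissa the relation is linear; from the two conditions:
  b = (695 − 556) / (log₂ 7 − log₂ 4) = 139 / (2.8074 − 2) = 172.167 ms/bit
  a = 556 − 172.167 × 2 = 211.666 ms
Then RT(12) = 211.666 + 172.167 × log₂ 12 = 211.666 + 172.167 × 3.5850 ≈ 828.878 ms.

828.9 ms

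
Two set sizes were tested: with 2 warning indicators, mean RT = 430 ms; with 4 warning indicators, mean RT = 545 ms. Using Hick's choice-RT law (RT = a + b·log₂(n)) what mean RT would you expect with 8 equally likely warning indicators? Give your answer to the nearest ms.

Fit slope and intercept:
  b = (545 − 430) / (log₂ 4 − log₂ 2) = 115 / (2 − 1) = 115 ms/bit
  a = 430 − 115 × 1 = 315 ms
Then RT(8) = 315 + 115 × log₂ 8 = 315 + 115 × 3 ≈ 660.000 ms.

660 ms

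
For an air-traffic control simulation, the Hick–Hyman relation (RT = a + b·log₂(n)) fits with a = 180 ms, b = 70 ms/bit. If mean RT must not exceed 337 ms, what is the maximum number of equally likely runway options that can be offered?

Set 180 + 70·log₂ n ≤ 337 → log₂ n ≤ (337 − 180)/70 = 2.2429.
So n ≤ 2^2.2429 = 4.733; the largest integer n is 4.

4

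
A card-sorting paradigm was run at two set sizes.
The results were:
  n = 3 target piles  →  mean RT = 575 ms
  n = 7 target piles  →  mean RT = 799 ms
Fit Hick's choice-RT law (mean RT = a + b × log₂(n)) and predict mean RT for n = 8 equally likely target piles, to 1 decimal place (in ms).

834.3 ms

With log₂ n on the abscissa the relation is linear; from the two conditions:
  b = (799 − 575) / (log₂ 7 − log₂ 3) = 224 / (2.8074 − 1.5850) = 183.247 ms/bit
  a = 575 − 183.247 × 1.5850 = 284.560 ms
Then RT(8) = 284.560 + 183.247 × log₂ 8 = 284.560 + 183.247 × 3 ≈ 834.302 ms.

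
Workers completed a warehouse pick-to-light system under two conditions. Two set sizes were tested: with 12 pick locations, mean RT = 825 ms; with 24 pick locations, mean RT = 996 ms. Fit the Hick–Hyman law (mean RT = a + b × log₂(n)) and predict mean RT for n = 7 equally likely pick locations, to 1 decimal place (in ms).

Fit slope and intercept:
  b = (996 − 825) / (log₂ 24 − log₂ 12) = 171 / (4.5850 − 3.5850) = 171.000 ms/bit
  a = 825 − 171.000 × 3.5850 = 211.971 ms
Then RT(7) = 211.971 + 171.000 × log₂ 7 = 211.971 + 171.000 × 2.8074 ≈ 692.029 ms.

692.0 ms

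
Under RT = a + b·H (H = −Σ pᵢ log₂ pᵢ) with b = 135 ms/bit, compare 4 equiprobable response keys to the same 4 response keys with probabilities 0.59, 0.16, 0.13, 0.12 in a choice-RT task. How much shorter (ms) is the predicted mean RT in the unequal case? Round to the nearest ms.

Equiprobable entropy H₀ = log₂ 4 = 2.0000 bits.
Skewed entropy H = −Σ pᵢ log₂ pᵢ = 1.6218 bits.
ΔRT = b·(H₀ − H) = 135 × 0.3782 = 51.05 ms.

51 ms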